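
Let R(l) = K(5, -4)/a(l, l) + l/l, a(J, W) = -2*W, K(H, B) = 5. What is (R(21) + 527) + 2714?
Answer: 136159/42 ≈ 3241.9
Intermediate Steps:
R(l) = 1 - 5/(2*l) (R(l) = 5/((-2*l)) + l/l = 5*(-1/(2*l)) + 1 = -5/(2*l) + 1 = 1 - 5/(2*l))
(R(21) + 527) + 2714 = ((-5/2 + 21)/21 + 527) + 2714 = ((1/21)*(37/2) + 527) + 2714 = (37/42 + 527) + 2714 = 22171/42 + 2714 = 136159/42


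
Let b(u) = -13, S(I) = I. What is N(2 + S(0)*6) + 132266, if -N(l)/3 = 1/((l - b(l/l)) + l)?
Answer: 2248519/17 ≈ 1.3227e+5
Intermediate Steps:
N(l) = -3/(13 + 2*l) (N(l) = -3/((l - 1*(-13)) + l) = -3/((l + 13) + l) = -3/((13 + l) + l) = -3/(13 + 2*l))
N(2 + S(0)*6) + 132266 = -3/(13 + 2*(2 + 0*6)) + 132266 = -3/(13 + 2*(2 + 0)) + 132266 = -3/(13 + 2*2) + 132266 = -3/(13 + 4) + 132266 = -3/17 + 132266 = 2248519/17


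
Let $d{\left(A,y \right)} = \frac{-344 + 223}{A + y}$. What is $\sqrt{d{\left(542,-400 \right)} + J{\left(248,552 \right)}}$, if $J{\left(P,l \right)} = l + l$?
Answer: $\frac{\sqrt{22243874}}{142} \approx 33.214$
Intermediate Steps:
$d{\left(A,y \right)} = - \frac{121}{A + y}$
$J{\left(P,l \right)} = 2 l$
$\sqrt{d{\left(542,-400 \right)} + J{\left(248,552 \right)}} = \sqrt{- \frac{121}{542 - 400} + 2 \cdot 552} = \sqrt{- \frac{121}{142} + 1104} = \sqrt{\frac{156647}{142}} = \frac{\sqrt{22243874}}{142}$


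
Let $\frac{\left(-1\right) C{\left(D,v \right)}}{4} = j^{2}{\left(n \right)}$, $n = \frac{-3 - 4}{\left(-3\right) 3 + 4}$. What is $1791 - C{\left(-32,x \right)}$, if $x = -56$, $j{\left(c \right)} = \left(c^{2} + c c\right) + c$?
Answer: $\frac{1190131}{625} \approx 1904.2$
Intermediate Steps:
$n = \frac{7}{5}$ ($n = - \frac{7}{-9 + 4} = - \frac{7}{-5} = \left(-7\right) \left(- \frac{1}{5}\right) = \frac{7}{5} \approx 1.4$)
$j{\left(c \right)} = c + 2 c^{2}$ ($j{\left(c \right)} = \left(c^{2} + c^{2}\right) + c = 2 c^{2} + c = c + 2 c^{2}$)
$C{\left(D,v \right)} = - \frac{70756}{625}$ ($C{\left(D,v \right)} = - 4 \left(\frac{7 \left(1 + 2 \cdot \frac{7}{5}\right)}{5}\right)^{2} = - 4 \left(\frac{7 \left(1 + \frac{14}{5}\right)}{5}\right)^{2} = - 4 \left(\frac{7}{5} \cdot \frac{19}{5}\right)^{2} = - 4 \left(\frac{133}{25}\right)^{2} = \left(-4\right) \frac{17689}{625} = - \frac{70756}{625}$)
$1791 - C{\left(-32,x \right)} = 1791 - - \frac{70756}{625} = 1791 + \frac{70756}{625} = \frac{1190131}{625}$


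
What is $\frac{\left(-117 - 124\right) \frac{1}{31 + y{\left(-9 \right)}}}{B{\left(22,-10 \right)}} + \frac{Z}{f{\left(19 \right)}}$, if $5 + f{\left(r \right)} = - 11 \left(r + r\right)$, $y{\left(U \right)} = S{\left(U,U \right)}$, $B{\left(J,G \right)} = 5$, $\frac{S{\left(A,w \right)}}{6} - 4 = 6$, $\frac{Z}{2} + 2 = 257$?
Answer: $- \frac{111331}{64155} \approx -1.7353$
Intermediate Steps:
$Z = 510$ ($Z = -4 + 2 \cdot 257 = -4 + 514 = 510$)
$S{\left(A,w \right)} = 60$ ($S{\left(A,w \right)} = 24 + 6 \cdot 6 = 24 + 36 = 60$)
$y{\left(U \right)} = 60$
$f{\left(r \right)} = -5 - 22 r$ ($f{\left(r \right)} = -5 - 11 \left(r + r\right) = -5 - 11 \cdot 2 r = -5 - 22 r$)
$\frac{\left(-117 - 124\right) \frac{1}{31 + y{\left(-9 \right)}}}{B{\left(22,-10 \right)}} + \frac{Z}{f{\left(19 \right)}} = \frac{\left(-117 - 124\right) \frac{1}{31 + 60}}{5} + \frac{510}{-5 - 418} = - \frac{241}{91} \cdot \frac{1}{5} + \frac{510}{-5 - 418} = \left(-241\right) \frac{1}{91} \cdot \frac{1}{5} + \frac{510}{-423} = \left(- \frac{241}{91}\right) \frac{1}{5} + 510 \left(- \frac{1}{423}\right) = - \frac{241}{455} - \frac{170}{141} = - \frac{111331}{64155}$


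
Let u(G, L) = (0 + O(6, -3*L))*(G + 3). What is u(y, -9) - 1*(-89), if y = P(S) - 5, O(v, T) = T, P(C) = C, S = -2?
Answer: -19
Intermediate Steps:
y = -7 (y = -2 - 5 = -7)
u(G, L) = -3*L*(3 + G) (u(G, L) = (0 - 3*L)*(G + 3) = (-3*L)*(3 + G) = -3*L*(3 + G))
u(y, -9) - 1*(-89) = -3*(-9)*(3 - 7) - 1*(-89) = -3*(-9)*(-4) + 89 = -108 + 89 = -19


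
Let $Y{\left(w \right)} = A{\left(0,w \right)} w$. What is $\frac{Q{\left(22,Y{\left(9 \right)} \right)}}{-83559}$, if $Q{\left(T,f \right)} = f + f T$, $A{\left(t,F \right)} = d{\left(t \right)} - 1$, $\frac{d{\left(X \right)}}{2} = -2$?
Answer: $\frac{15}{1211} \approx 0.012386$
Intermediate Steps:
$d{\left(X \right)} = -4$ ($d{\left(X \right)} = 2 \left(-2\right) = -4$)
$A{\left(t,F \right)} = -5$ ($A{\left(t,F \right)} = -4 - 1 = -5$)
$Y{\left(w \right)} = - 5 w$
$Q{\left(T,f \right)} = f + T f$
$\frac{Q{\left(22,Y{\left(9 \right)} \right)}}{-83559} = \frac{\left(-5\right) 9 \left(1 + 22\right)}{-83559} = \left(-45\right) 23 \left(- \frac{1}{83559}\right) = \left(-1035\right) \left(- \frac{1}{83559}\right) = \frac{15}{1211}$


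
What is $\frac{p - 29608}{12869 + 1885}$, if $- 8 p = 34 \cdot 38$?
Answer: $- \frac{59539}{29508} \approx -2.0177$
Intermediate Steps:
$p = - \frac{323}{2}$ ($p = - \frac{34 \cdot 38}{8} = \left(- \frac{1}{8}\right) 1292 = - \frac{323}{2} \approx -161.5$)
$\frac{p - 29608}{12869 + 1885} = \frac{- \frac{323}{2} - 29608}{12869 + 1885} = - \frac{59539}{2 \cdot 14754} = \left(- \frac{59539}{2}\right) \frac{1}{14754} = - \frac{59539}{29508}$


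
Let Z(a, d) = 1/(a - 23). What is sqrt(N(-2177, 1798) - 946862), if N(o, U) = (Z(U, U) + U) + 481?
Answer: 2*I*sqrt(29760268126)/355 ≈ 971.9*I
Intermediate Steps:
Z(a, d) = 1/(-23 + a)
N(o, U) = 481 + U + 1/(-23 + U) (N(o, U) = (1/(-23 + U) + U) + 481 = (U + 1/(-23 + U)) + 481 = 481 + U + 1/(-23 + U))
sqrt(N(-2177, 1798) - 946862) = sqrt((1 + (-23 + 1798)*(481 + 1798))/(-23 + 1798) - 946862) = sqrt((1 + 1775*2279)/1775 - 946862) = sqrt((1 + 4045225)/1775 - 946862) = sqrt((1/1775)*4045226 - 946862) = sqrt(4045226/1775 - 946862) = sqrt(-1676634824/1775) = 2*I*sqrt(29760268126)/355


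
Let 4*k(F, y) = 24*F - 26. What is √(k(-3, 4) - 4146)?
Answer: I*√16682/2 ≈ 64.579*I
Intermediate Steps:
k(F, y) = -13/2 + 6*F (k(F, y) = (24*F - 26)/4 = (-26 + 24*F)/4 = -13/2 + 6*F)
√(k(-3, 4) - 4146) = √((-13/2 + 6*(-3)) - 4146) = √((-13/2 - 18) - 4146) = √(-49/2 - 4146) = √(-8341/2) = I*√16682/2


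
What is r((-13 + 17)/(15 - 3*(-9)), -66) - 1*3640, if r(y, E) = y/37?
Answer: -2828278/777 ≈ -3640.0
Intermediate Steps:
r(y, E) = y/37 (r(y, E) = y*(1/37) = y/37)
r((-13 + 17)/(15 - 3*(-9)), -66) - 1*3640 = ((-13 + 17)/(15 - 3*(-9)))/37 - 1*3640 = (4/(15 + 27))/37 - 3640 = (4/42)/37 - 3640 = (4*(1/42))/37 - 3640 = (1/37)*(2/21) - 3640 = 2/777 - 3640 = -2828278/777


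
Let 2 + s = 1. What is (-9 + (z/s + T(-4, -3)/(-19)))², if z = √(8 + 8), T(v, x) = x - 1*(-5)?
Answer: 62001/361 ≈ 171.75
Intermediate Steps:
T(v, x) = 5 + x (T(v, x) = x + 5 = 5 + x)
z = 4 (z = √16 = 4)
s = -1 (s = -2 + 1 = -1)
(-9 + (z/s + T(-4, -3)/(-19)))² = (-9 + (4/(-1) + (5 - 3)/(-19)))² = (-9 + (4*(-1) + 2*(-1/19)))² = (-9 + (-4 - 2/19))² = (-9 - 78/19)² = (-249/19)² = 62001/361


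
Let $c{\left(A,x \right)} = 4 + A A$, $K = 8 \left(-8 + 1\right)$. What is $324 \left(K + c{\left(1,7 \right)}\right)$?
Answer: $-16524$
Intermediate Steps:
$K = -56$ ($K = 8 \left(-7\right) = -56$)
$c{\left(A,x \right)} = 4 + A^{2}$
$324 \left(K + c{\left(1,7 \right)}\right) = 324 \left(-56 + \left(4 + 1^{2}\right)\right) = 324 \left(-56 + \left(4 + 1\right)\right) = 324 \left(-56 + 5\right) = 324 \left(-51\right) = -16524$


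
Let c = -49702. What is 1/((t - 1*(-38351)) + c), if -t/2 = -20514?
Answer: 1/29677 ≈ 3.3696e-5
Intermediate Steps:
t = 41028 (t = -2*(-20514) = 41028)
1/((t - 1*(-38351)) + c) = 1/((41028 - 1*(-38351)) - 49702) = 1/((41028 + 38351) - 49702) = 1/(79379 - 49702) = 1/29677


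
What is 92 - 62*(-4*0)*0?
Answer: 92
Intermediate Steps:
92 - 62*(-4*0)*0 = 92 - 0*0 = 92 - 62*0 = 92 + 0 = 92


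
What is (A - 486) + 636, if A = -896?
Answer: -746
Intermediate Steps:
(A - 486) + 636 = (-896 - 486) + 636 = -1382 + 636 = -746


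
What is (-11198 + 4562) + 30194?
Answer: 23558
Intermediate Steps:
(-11198 + 4562) + 30194 = -6636 + 30194 = 23558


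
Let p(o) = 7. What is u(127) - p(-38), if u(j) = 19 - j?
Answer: -115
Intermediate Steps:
u(127) - p(-38) = (19 - 1*127) - 1*7 = (19 - 127) - 7 = -108 - 7 = -115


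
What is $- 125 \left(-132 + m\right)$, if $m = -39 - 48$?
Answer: $27375$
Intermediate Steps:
$m = -87$ ($m = -39 - 48 = -87$)
$- 125 \left(-132 + m\right) = - 125 \left(-132 - 87\right) = \left(-125\right) \left(-219\right) = 27375$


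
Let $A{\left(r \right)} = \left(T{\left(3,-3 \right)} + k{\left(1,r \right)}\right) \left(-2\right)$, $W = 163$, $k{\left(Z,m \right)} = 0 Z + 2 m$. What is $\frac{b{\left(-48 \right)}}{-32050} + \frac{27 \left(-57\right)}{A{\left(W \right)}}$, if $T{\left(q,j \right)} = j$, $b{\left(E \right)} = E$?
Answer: $\frac{1298841}{544850} \approx 2.3839$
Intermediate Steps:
$k{\left(Z,m \right)} = 2 m$ ($k{\left(Z,m \right)} = 0 + 2 m = 2 m$)
$A{\left(r \right)} = 6 - 4 r$ ($A{\left(r \right)} = \left(-3 + 2 r\right) \left(-2\right) = 6 - 4 r$)
$\frac{b{\left(-48 \right)}}{-32050} + \frac{27 \left(-57\right)}{A{\left(W \right)}} = - \frac{48}{-32050} + \frac{27 \left(-57\right)}{6 - 652} = \left(-48\right) \left(- \frac{1}{32050}\right) - \frac{1539}{6 - 652} = \frac{24}{16025} - \frac{1539}{-646} = \frac{24}{16025} - - \frac{81}{34} = \frac{24}{16025} + \frac{81}{34} = \frac{1298841}{544850}$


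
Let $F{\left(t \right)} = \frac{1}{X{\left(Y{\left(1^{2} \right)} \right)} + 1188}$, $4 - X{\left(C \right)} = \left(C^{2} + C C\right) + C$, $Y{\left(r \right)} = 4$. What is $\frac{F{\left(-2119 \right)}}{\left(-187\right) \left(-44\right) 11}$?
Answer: $\frac{1}{104627248} \approx 9.5577 \cdot 10^{-9}$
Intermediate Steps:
$X{\left(C \right)} = 4 - C - 2 C^{2}$ ($X{\left(C \right)} = 4 - \left(\left(C^{2} + C C\right) + C\right) = 4 - \left(\left(C^{2} + C^{2}\right) + C\right) = 4 - \left(2 C^{2} + C\right) = 4 - \left(C + 2 C^{2}\right) = 4 - C - 2 C^{2}$)
$F{\left(t \right)} = \frac{1}{1156}$ ($F{\left(t \right)} = \frac{1}{\left(4 - 4 - 2 \cdot 4^{2}\right) + 1188} = \frac{1}{\left(4 - 4 - 32\right) + 1188} = \frac{1}{-32 + 1188} = \frac{1}{1156}$)
$\frac{F{\left(-2119 \right)}}{\left(-187\right) \left(-44\right) 11} = \frac{1}{1156 \left(-187\right) \left(-44\right) 11} = \frac{1}{1156 \cdot 8228 \cdot 11} = \frac{1}{1156 \cdot 90508} = \frac{1}{1156} \cdot \frac{1}{90508} = \frac{1}{104627248}$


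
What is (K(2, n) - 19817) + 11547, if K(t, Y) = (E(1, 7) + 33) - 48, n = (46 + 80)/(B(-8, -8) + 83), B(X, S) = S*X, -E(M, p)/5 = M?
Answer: -8290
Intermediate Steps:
E(M, p) = -5*M
n = 6/7 (n = (46 + 80)/(-8*(-8) + 83) = 126/(64 + 83) = 126/147 = 126*(1/147) = 6/7 ≈ 0.85714)
K(t, Y) = -20 (K(t, Y) = (-5*1 + 33) - 48 = (-5 + 33) - 48 = 28 - 48 = -20)
(K(2, n) - 19817) + 11547 = (-20 - 19817) + 11547 = -19837 + 11547 = -8290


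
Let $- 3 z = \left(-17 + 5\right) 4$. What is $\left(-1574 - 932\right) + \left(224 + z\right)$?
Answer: $-2266$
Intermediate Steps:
$z = 16$ ($z = - \frac{\left(-17 + 5\right) 4}{3} = - \frac{\left(-12\right) 4}{3} = \left(- \frac{1}{3}\right) \left(-48\right) = 16$)
$\left(-1574 - 932\right) + \left(224 + z\right) = \left(-1574 - 932\right) + \left(224 + 16\right) = -2506 + 240 = -2266$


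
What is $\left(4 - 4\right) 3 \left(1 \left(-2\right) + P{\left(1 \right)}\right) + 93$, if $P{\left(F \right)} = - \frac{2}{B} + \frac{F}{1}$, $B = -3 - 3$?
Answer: $93$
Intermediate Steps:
$B = -6$
$P{\left(F \right)} = \frac{1}{3} + F$ ($P{\left(F \right)} = - \frac{2}{-6} + \frac{F}{1} = \left(-2\right) \left(- \frac{1}{6}\right) + F 1 = \frac{1}{3} + F$)
$\left(4 - 4\right) 3 \left(1 \left(-2\right) + P{\left(1 \right)}\right) + 93 = \left(4 - 4\right) 3 \left(1 \left(-2\right) + \left(\frac{1}{3} + 1\right)\right) + 93 = 0 \cdot 3 \left(-2 + \frac{4}{3}\right) + 93 = 0 \left(- \frac{2}{3}\right) + 93 = 0 + 93 = 93$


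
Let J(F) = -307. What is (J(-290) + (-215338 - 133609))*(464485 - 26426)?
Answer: -152993857986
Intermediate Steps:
(J(-290) + (-215338 - 133609))*(464485 - 26426) = (-307 + (-215338 - 133609))*(464485 - 26426) = (-307 - 348947)*438059 = -349254*438059 = -152993857986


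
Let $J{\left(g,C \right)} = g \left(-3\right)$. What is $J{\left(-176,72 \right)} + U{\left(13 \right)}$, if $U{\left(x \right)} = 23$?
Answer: $551$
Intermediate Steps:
$J{\left(g,C \right)} = - 3 g$
$J{\left(-176,72 \right)} + U{\left(13 \right)} = \left(-3\right) \left(-176\right) + 23 = 528 + 23 = 551$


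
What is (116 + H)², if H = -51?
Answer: 4225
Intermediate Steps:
(116 + H)² = (116 - 51)² = 65² = 4225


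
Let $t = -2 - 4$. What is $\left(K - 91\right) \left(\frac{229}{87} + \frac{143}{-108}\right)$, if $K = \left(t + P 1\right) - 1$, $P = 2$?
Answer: $- \frac{32776}{261} \approx -125.58$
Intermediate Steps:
$t = -6$
$K = -5$ ($K = \left(-6 + 2 \cdot 1\right) - 1 = \left(-6 + 2\right) - 1 = -4 - 1 = -5$)
$\left(K - 91\right) \left(\frac{229}{87} + \frac{143}{-108}\right) = \left(-5 - 91\right) \left(\frac{229}{87} + \frac{143}{-108}\right) = - 96 \left(229 \cdot \frac{1}{87} + 143 \left(- \frac{1}{108}\right)\right) = - 96 \left(\frac{229}{87} - \frac{143}{108}\right) = \left(-96\right) \frac{4097}{3132} = - \frac{32776}{261}$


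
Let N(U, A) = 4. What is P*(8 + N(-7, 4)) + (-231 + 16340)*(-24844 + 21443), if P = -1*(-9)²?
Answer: -54787681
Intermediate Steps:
P = -81 (P = -1*81 = -81)
P*(8 + N(-7, 4)) + (-231 + 16340)*(-24844 + 21443) = -81*(8 + 4) + (-231 + 16340)*(-24844 + 21443) = -81*12 + 16109*(-3401) = -972 - 54786709 = -54787681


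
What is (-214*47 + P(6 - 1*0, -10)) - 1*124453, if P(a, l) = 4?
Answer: -134507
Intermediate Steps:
(-214*47 + P(6 - 1*0, -10)) - 1*124453 = (-214*47 + 4) - 1*124453 = (-10058 + 4) - 124453 = -10054 - 124453 = -134507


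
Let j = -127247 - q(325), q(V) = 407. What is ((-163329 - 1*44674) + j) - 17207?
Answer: -352864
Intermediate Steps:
j = -127654 (j = -127247 - 1*407 = -127247 - 407 = -127654)
((-163329 - 1*44674) + j) - 17207 = ((-163329 - 1*44674) - 127654) - 17207 = ((-163329 - 44674) - 127654) - 17207 = (-208003 - 127654) - 17207 = -335657 - 17207 = -352864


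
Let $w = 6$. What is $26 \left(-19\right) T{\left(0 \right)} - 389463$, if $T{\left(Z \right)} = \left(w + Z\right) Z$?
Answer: $-389463$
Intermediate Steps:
$T{\left(Z \right)} = Z \left(6 + Z\right)$ ($T{\left(Z \right)} = \left(6 + Z\right) Z = Z \left(6 + Z\right)$)
$26 \left(-19\right) T{\left(0 \right)} - 389463 = 26 \left(-19\right) 0 \left(6 + 0\right) - 389463 = - 494 \cdot 0 \cdot 6 - 389463 = \left(-494\right) 0 - 389463 = 0 - 389463 = -389463$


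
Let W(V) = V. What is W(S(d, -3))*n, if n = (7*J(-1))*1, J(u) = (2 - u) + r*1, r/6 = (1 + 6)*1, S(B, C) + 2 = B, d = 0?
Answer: -630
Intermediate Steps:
S(B, C) = -2 + B
r = 42 (r = 6*((1 + 6)*1) = 6*(7*1) = 6*7 = 42)
J(u) = 44 - u (J(u) = (2 - u) + 42*1 = (2 - u) + 42 = 44 - u)
n = 315 (n = (7*(44 - 1*(-1)))*1 = (7*(44 + 1))*1 = (7*45)*1 = 315*1 = 315)
W(S(d, -3))*n = (-2 + 0)*315 = -2*315 = -630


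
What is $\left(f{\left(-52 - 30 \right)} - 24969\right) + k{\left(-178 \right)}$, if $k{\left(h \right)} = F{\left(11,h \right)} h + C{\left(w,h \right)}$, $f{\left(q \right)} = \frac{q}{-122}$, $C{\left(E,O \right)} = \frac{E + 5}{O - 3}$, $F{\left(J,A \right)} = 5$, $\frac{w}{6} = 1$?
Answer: $- \frac{285502469}{11041} \approx -25858.0$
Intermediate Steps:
$w = 6$ ($w = 6 \cdot 1 = 6$)
$C{\left(E,O \right)} = \frac{5 + E}{-3 + O}$
$f{\left(q \right)} = - \frac{q}{122}$ ($f{\left(q \right)} = q \left(- \frac{1}{122}\right) = - \frac{q}{122}$)
$k{\left(h \right)} = 5 h + \frac{11}{-3 + h}$ ($k{\left(h \right)} = 5 h + \frac{5 + 6}{-3 + h} = 5 h + \frac{1}{-3 + h} 11 = 5 h + \frac{11}{-3 + h}$)
$\left(f{\left(-52 - 30 \right)} - 24969\right) + k{\left(-178 \right)} = \left(- \frac{-52 - 30}{122} - 24969\right) + \frac{11 + 5 \left(-178\right) \left(-3 - 178\right)}{-3 - 178} = \left(- \frac{-52 - 30}{122} - 24969\right) + \frac{11 + 5 \left(-178\right) \left(-181\right)}{-181} = \left(\left(- \frac{1}{122}\right) \left(-82\right) - 24969\right) - \frac{11 + 161090}{181} = \left(\frac{41}{61} - 24969\right) - \frac{161101}{181} = - \frac{1523068}{61} - \frac{161101}{181} = - \frac{285502469}{11041}$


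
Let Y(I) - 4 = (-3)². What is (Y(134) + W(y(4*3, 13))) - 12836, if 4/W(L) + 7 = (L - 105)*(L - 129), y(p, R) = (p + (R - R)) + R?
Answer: -106597595/8313 ≈ -12823.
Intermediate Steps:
y(p, R) = R + p (y(p, R) = (p + 0) + R = p + R = R + p)
W(L) = 4/(-7 + (-129 + L)*(-105 + L)) (W(L) = 4/(-7 + (L - 105)*(L - 129)) = 4/(-7 + (-105 + L)*(-129 + L)) = 4/(-7 + (-129 + L)*(-105 + L)))
Y(I) = 13 (Y(I) = 4 + (-3)² = 4 + 9 = 13)
(Y(134) + W(y(4*3, 13))) - 12836 = (13 + 4/(13538 + (13 + 4*3)² - 234*(13 + 4*3))) - 12836 = (13 + 4/(13538 + (13 + 12)² - 234*(13 + 12))) - 12836 = (13 + 4/(13538 + 25² - 234*25)) - 12836 = (13 + 4/(13538 + 625 - 5850)) - 12836 = (13 + 4/8313) - 12836 = 108073/8313 - 12836 = -106597595/8313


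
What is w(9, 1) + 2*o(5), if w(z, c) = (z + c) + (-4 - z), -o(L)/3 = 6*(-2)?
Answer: 69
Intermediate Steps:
o(L) = 36 (o(L) = -18*(-2) = -3*(-12) = 36)
w(z, c) = -4 + c (w(z, c) = (c + z) + (-4 - z) = -4 + c)
w(9, 1) + 2*o(5) = (-4 + 1) + 2*36 = -3 + 72 = 69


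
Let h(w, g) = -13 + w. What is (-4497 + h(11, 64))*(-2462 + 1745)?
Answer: 3225783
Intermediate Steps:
(-4497 + h(11, 64))*(-2462 + 1745) = (-4497 + (-13 + 11))*(-2462 + 1745) = (-4497 - 2)*(-717) = -4499*(-717) = 3225783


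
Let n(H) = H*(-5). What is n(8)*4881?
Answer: -195240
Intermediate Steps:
n(H) = -5*H
n(8)*4881 = -5*8*4881 = -40*4881 = -195240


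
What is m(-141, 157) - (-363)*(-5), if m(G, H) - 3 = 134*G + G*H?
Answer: -42843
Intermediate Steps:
m(G, H) = 3 + 134*G + G*H (m(G, H) = 3 + (134*G + G*H) = 3 + 134*G + G*H)
m(-141, 157) - (-363)*(-5) = (3 + 134*(-141) - 141*157) - (-363)*(-5) = (3 - 18894 - 22137) - 1*1815 = -41028 - 1815 = -42843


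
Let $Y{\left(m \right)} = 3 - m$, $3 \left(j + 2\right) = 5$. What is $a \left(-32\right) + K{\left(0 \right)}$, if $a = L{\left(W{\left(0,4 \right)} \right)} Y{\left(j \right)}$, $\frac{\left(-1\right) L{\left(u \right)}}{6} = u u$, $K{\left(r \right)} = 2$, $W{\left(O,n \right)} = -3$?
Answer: $5762$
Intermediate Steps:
$j = - \frac{1}{3}$ ($j = -2 + \frac{1}{3} \cdot 5 = -2 + \frac{5}{3} = - \frac{1}{3} \approx -0.33333$)
$L{\left(u \right)} = - 6 u^{2}$ ($L{\left(u \right)} = - 6 u u = - 6 u^{2}$)
$a = -180$ ($a = - 6 \left(-3\right)^{2} \left(3 - - \frac{1}{3}\right) = \left(-6\right) 9 \left(3 + \frac{1}{3}\right) = \left(-54\right) \frac{10}{3} = -180$)
$a \left(-32\right) + K{\left(0 \right)} = \left(-180\right) \left(-32\right) + 2 = 5760 + 2 = 5762$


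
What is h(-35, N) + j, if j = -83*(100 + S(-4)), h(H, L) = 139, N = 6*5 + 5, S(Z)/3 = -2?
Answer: -7663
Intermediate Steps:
S(Z) = -6 (S(Z) = 3*(-2) = -6)
N = 35 (N = 30 + 5 = 35)
j = -7802 (j = -83*(100 - 6) = -83*94 = -7802)
h(-35, N) + j = 139 - 7802 = -7663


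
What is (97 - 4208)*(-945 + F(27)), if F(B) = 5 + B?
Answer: 3753343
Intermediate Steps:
(97 - 4208)*(-945 + F(27)) = (97 - 4208)*(-945 + (5 + 27)) = -4111*(-945 + 32) = -4111*(-913) = 3753343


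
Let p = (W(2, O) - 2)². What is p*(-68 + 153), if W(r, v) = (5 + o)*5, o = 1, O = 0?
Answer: 66640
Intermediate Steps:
W(r, v) = 30 (W(r, v) = (5 + 1)*5 = 6*5 = 30)
p = 784 (p = (30 - 2)² = 28² = 784)
p*(-68 + 153) = 784*(-68 + 153) = 784*85 = 66640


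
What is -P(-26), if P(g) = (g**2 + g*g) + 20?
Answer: -1372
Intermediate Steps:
P(g) = 20 + 2*g**2 (P(g) = (g**2 + g**2) + 20 = 2*g**2 + 20 = 20 + 2*g**2)
-P(-26) = -(20 + 2*(-26)**2) = -(20 + 2*676) = -(20 + 1352) = -1*1372 = -1372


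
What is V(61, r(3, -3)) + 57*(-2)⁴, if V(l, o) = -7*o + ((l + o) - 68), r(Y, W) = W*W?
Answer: 851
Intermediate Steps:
r(Y, W) = W²
V(l, o) = -68 + l - 6*o (V(l, o) = -7*o + (-68 + l + o) = -68 + l - 6*o)
V(61, r(3, -3)) + 57*(-2)⁴ = (-68 + 61 - 6*(-3)²) + 57*(-2)⁴ = (-68 + 61 - 6*9) + 57*16 = (-68 + 61 - 54) + 912 = -61 + 912 = 851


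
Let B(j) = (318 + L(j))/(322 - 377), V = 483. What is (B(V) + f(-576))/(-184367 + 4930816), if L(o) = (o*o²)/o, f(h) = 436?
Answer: -19057/23732245 ≈ -0.00080300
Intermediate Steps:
L(o) = o² (L(o) = o³/o = o²)
B(j) = -318/55 - j²/55 (B(j) = (318 + j²)/(322 - 377) = (318 + j²)/(-55) = (318 + j²)*(-1/55) = -318/55 - j²/55)
(B(V) + f(-576))/(-184367 + 4930816) = ((-318/55 - 1/55*483²) + 436)/(-184367 + 4930816) = ((-318/55 - 1/55*233289) + 436)/4746449 = ((-318/55 - 233289/55) + 436)*(1/4746449) = (-21237/5 + 436)*(1/4746449) = -19057/5*1/4746449 = -19057/23732245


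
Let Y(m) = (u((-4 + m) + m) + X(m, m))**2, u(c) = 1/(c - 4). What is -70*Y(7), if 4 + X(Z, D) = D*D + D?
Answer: -3428915/18 ≈ -1.9050e+5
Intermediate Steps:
X(Z, D) = -4 + D + D**2 (X(Z, D) = -4 + (D*D + D) = -4 + (D**2 + D) = -4 + (D + D**2) = -4 + D + D**2)
u(c) = 1/(-4 + c)
Y(m) = (-4 + m + m**2 + 1/(-8 + 2*m))**2 (Y(m) = (1/(-4 + ((-4 + m) + m)) + (-4 + m + m**2))**2 = (1/(-4 + (-4 + 2*m)) + (-4 + m + m**2))**2 = (1/(-8 + 2*m) + (-4 + m + m**2))**2 = (-4 + m + m**2 + 1/(-8 + 2*m))**2)
-70*Y(7) = -35*(1 + 2*(-4 + 7)*(-4 + 7 + 7**2))**2/(2*(-4 + 7)**2) = -35*(1 + 2*3*(-4 + 7 + 49))**2/(2*3**2) = -35*(1 + 2*3*52)**2/(2*9) = -35*(1 + 312)**2/(2*9) = -35*313**2/(2*9) = -35*97969/(2*9) = -70*97969/36 = -3428915/18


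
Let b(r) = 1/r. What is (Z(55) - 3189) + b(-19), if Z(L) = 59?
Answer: -59471/19 ≈ -3130.1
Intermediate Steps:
(Z(55) - 3189) + b(-19) = (59 - 3189) + 1/(-19) = -3130 - 1/19 = -59471/19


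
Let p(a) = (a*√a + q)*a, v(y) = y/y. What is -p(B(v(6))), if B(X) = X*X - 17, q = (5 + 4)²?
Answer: 1296 - 1024*I ≈ 1296.0 - 1024.0*I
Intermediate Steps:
v(y) = 1
q = 81 (q = 9² = 81)
B(X) = -17 + X² (B(X) = X² - 17 = -17 + X²)
p(a) = a*(81 + a^(3/2)) (p(a) = (a*√a + 81)*a = (a^(3/2) + 81)*a = (81 + a^(3/2))*a = a*(81 + a^(3/2)))
-p(B(v(6))) = -((-17 + 1²)^(5/2) + 81*(-17 + 1²)) = -((-17 + 1)^(5/2) + 81*(-17 + 1)) = -((-16)^(5/2) + 81*(-16)) = -(1024*I - 1296) = -(-1296 + 1024*I) = 1296 - 1024*I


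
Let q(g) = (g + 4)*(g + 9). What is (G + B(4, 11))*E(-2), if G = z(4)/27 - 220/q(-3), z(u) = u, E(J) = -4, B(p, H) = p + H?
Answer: 2324/27 ≈ 86.074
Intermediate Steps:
B(p, H) = H + p
q(g) = (4 + g)*(9 + g)
G = -986/27 (G = 4/27 - 220/(36 + (-3)**2 + 13*(-3)) = 4*(1/27) - 220/(36 + 9 - 39) = 4/27 - 220/6 = 4/27 - 220*1/6 = 4/27 - 110/3 = -986/27 ≈ -36.518)
(G + B(4, 11))*E(-2) = (-986/27 + (11 + 4))*(-4) = (-986/27 + 15)*(-4) = -581/27*(-4) = 2324/27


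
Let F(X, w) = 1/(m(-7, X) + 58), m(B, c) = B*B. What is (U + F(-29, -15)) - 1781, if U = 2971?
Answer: 127331/107 ≈ 1190.0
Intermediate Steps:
m(B, c) = B**2
F(X, w) = 1/107 (F(X, w) = 1/((-7)**2 + 58) = 1/(49 + 58) = 1/107)
(U + F(-29, -15)) - 1781 = (2971 + 1/107) - 1781 = 317898/107 - 1781 = 127331/107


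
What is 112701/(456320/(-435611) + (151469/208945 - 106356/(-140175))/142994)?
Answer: -65585740319330565099150/609604297265578093 ≈ -1.0759e+5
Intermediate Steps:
112701/(456320/(-435611) + (151469/208945 - 106356/(-140175))/142994) = 112701/(456320*(-1/435611) + (151469*(1/208945) - 106356*(-1/140175))*(1/142994)) = 112701/(-456320/435611 + (151469/208945 + 35452/46725)*(1/142994)) = 112701/(-456320/435611 + (2896981433/1952591025)*(1/142994)) = 112701/(-456320/435611 + 152472707/14695200054150) = 112701/(-609604297265578093/581944617344394150) = 112701*(-581944617344394150/609604297265578093) = -65585740319330565099150/609604297265578093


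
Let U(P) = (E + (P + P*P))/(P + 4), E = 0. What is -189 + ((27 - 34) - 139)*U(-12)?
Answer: 2220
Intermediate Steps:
U(P) = (P + P**2)/(4 + P) (U(P) = (0 + (P + P*P))/(P + 4) = (0 + (P + P**2))/(4 + P) = (P + P**2)/(4 + P))
-189 + ((27 - 34) - 139)*U(-12) = -189 + ((27 - 34) - 139)*(-12*(1 - 12)/(4 - 12)) = -189 + (-7 - 139)*(-12*(-11)/(-8)) = -189 - (-1752)*(-1)*(-11)/8 = -189 - 146*(-33/2) = -189 + 2409 = 2220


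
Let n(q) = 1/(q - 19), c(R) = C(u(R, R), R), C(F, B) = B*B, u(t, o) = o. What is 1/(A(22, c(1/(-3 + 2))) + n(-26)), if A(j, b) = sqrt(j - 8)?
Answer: 45/28349 + 2025*sqrt(14)/28349 ≈ 0.26886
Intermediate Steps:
C(F, B) = B**2
c(R) = R**2
n(q) = 1/(-19 + q)
A(j, b) = sqrt(-8 + j)
1/(A(22, c(1/(-3 + 2))) + n(-26)) = 1/(sqrt(-8 + 22) + 1/(-19 - 26)) = 1/(sqrt(14) + 1/(-45)) = 1/(sqrt(14) - 1/45) = 1/(-1/45 + sqrt(14))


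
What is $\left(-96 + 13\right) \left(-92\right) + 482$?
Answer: $8118$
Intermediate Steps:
$\left(-96 + 13\right) \left(-92\right) + 482 = \left(-83\right) \left(-92\right) + 482 = 7636 + 482 = 8118$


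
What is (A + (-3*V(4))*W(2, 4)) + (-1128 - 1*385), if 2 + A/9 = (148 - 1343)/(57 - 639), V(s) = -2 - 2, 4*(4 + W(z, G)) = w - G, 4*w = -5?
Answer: -611593/388 ≈ -1576.3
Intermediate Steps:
w = -5/4 (w = (1/4)*(-5) = -5/4 ≈ -1.2500)
W(z, G) = -69/16 - G/4 (W(z, G) = -4 + (-5/4 - G)/4 = -4 + (-5/16 - G/4) = -69/16 - G/4)
V(s) = -4
A = 93/194 (A = -18 + 9*((148 - 1343)/(57 - 639)) = -18 + 9*(-1195/(-582)) = -18 + 9*(-1195*(-1/582)) = -18 + 9*(1195/582) = -18 + 3585/194 = 93/194 ≈ 0.47938)
(A + (-3*V(4))*W(2, 4)) + (-1128 - 1*385) = (93/194 + (-3*(-4))*(-69/16 - 1/4*4)) + (-1128 - 1*385) = (93/194 + 12*(-69/16 - 1)) + (-1128 - 385) = (93/194 + 12*(-85/16)) - 1513 = (93/194 - 255/4) - 1513 = -24549/388 - 1513 = -611593/388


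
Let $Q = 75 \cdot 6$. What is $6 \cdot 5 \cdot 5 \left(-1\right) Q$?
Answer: $-67500$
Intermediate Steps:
$Q = 450$
$6 \cdot 5 \cdot 5 \left(-1\right) Q = 6 \cdot 5 \cdot 5 \left(-1\right) 450 = 6 \cdot 25 \left(-1\right) 450 = 6 \left(-25\right) 450 = \left(-150\right) 450 = -67500$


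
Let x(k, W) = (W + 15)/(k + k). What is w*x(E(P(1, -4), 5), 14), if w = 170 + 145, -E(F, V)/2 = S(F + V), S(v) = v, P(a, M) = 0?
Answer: -1827/4 ≈ -456.75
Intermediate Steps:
E(F, V) = -2*F - 2*V (E(F, V) = -2*(F + V) = -2*F - 2*V)
x(k, W) = (15 + W)/(2*k) (x(k, W) = (15 + W)/((2*k)) = (15 + W)*(1/(2*k)) = (15 + W)/(2*k))
w = 315
w*x(E(P(1, -4), 5), 14) = 315*((15 + 14)/(2*(-2*0 - 2*5))) = 315*((½)*29/(0 - 10)) = 315*((½)*29/(-10)) = 315*((½)*(-⅒)*29) = 315*(-29/20) = -1827/4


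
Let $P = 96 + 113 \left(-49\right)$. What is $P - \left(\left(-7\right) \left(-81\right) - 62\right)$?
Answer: $-5946$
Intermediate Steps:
$P = -5441$ ($P = 96 - 5537 = -5441$)
$P - \left(\left(-7\right) \left(-81\right) - 62\right) = -5441 - \left(\left(-7\right) \left(-81\right) - 62\right) = -5441 - \left(567 - 62\right) = -5441 - 505 = -5946$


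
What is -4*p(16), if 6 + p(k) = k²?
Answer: -1000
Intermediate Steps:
p(k) = -6 + k²
-4*p(16) = -4*(-6 + 16²) = -4*(-6 + 256) = -4*250 = -1000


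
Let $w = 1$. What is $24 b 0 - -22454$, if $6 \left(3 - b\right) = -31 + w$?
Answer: $22454$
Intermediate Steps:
$b = 8$ ($b = 3 - \frac{-31 + 1}{6} = 3 - -5 = 3 + 5 = 8$)
$24 b 0 - -22454 = 24 \cdot 8 \cdot 0 - -22454 = 192 \cdot 0 + 22454 = 0 + 22454 = 22454$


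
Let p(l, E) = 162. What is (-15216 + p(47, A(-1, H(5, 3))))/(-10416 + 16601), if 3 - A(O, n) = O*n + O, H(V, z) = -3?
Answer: -15054/6185 ≈ -2.4340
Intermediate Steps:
A(O, n) = 3 - O - O*n (A(O, n) = 3 - (O*n + O) = 3 - (O + O*n) = 3 + (-O - O*n) = 3 - O - O*n)
(-15216 + p(47, A(-1, H(5, 3))))/(-10416 + 16601) = (-15216 + 162)/(-10416 + 16601) = -15054/6185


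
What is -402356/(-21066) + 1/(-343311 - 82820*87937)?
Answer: 7538679168487433/394699756841151 ≈ 19.100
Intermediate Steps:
-402356/(-21066) + 1/(-343311 - 82820*87937) = -402356*(-1/21066) + (1/87937)/(-426131) = 201178/10533 - 1/426131*1/87937 = 201178/10533 - 1/37472681747 = 7538679168487433/394699756841151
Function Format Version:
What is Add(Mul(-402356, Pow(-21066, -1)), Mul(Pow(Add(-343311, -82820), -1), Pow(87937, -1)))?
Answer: Rational(7538679168487433, 394699756841151) ≈ 19.100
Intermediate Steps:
Add(Mul(-402356, Pow(-21066, -1)), Mul(Pow(Add(-343311, -82820), -1), Pow(87937, -1))) = Add(Mul(-402356, Rational(-1, 21066)), Mul(Pow(-426131, -1), Rational(1, 87937))) = Add(Rational(201178, 10533), Mul(Rational(-1, 426131), Rational(1, 87937))) = Add(Rational(201178, 10533), Rational(-1, 37472681747)) = Rational(7538679168487433, 394699756841151)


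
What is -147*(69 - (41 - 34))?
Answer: -9114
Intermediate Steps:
-147*(69 - (41 - 34)) = -147*(69 - 1*7) = -147*(69 - 7) = -147*62 = -9114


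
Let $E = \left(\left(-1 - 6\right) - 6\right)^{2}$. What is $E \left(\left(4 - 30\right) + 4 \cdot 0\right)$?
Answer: $-4394$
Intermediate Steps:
$E = 169$ ($E = \left(\left(-1 - 6\right) - 6\right)^{2} = \left(-7 - 6\right)^{2} = \left(-13\right)^{2} = 169$)
$E \left(\left(4 - 30\right) + 4 \cdot 0\right) = 169 \left(\left(4 - 30\right) + 4 \cdot 0\right) = 169 \left(-26 + 0\right) = 169 \left(-26\right) = -4394$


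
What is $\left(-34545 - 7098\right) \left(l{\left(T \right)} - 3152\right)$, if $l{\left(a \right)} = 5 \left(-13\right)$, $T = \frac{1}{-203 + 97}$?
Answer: $133965531$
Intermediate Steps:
$T = - \frac{1}{106}$ ($T = \frac{1}{-106} = - \frac{1}{106} \approx -0.009434$)
$l{\left(a \right)} = -65$
$\left(-34545 - 7098\right) \left(l{\left(T \right)} - 3152\right) = \left(-34545 - 7098\right) \left(-65 - 3152\right) = \left(-41643\right) \left(-3217\right) = 133965531$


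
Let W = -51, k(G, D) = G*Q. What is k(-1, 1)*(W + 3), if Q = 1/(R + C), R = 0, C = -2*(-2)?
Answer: 12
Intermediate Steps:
C = 4
Q = ¼ (Q = 1/(0 + 4) = 1/4 = ¼ ≈ 0.25000)
k(G, D) = G/4 (k(G, D) = G*(¼) = G/4)
k(-1, 1)*(W + 3) = ((¼)*(-1))*(-51 + 3) = -¼*(-48) = 12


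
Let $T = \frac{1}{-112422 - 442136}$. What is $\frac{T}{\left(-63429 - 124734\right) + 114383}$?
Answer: $\frac{1}{40915289240} \approx 2.4441 \cdot 10^{-11}$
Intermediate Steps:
$T = - \frac{1}{554558}$ ($T = \frac{1}{-554558} = - \frac{1}{554558} \approx -1.8032 \cdot 10^{-6}$)
$\frac{T}{\left(-63429 - 124734\right) + 114383} = - \frac{1}{554558 \left(\left(-63429 - 124734\right) + 114383\right)} = - \frac{1}{554558 \left(-188163 + 114383\right)} = - \frac{1}{554558 \left(-73780\right)} = \left(- \frac{1}{554558}\right) \left(- \frac{1}{73780}\right) = \frac{1}{40915289240}$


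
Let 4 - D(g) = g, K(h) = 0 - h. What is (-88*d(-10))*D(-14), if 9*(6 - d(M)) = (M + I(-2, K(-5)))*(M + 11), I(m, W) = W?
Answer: -10384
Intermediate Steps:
K(h) = -h
d(M) = 6 - (5 + M)*(11 + M)/9 (d(M) = 6 - (M - 1*(-5))*(M + 11)/9 = 6 - (M + 5)*(11 + M)/9 = 6 - (5 + M)*(11 + M)/9)
D(g) = 4 - g
(-88*d(-10))*D(-14) = (-88*(-⅑ - 16/9*(-10) - ⅑*(-10)²))*(4 - 1*(-14)) = (-88*(-⅑ + 160/9 - ⅑*100))*(4 + 14) = -88*(-⅑ + 160/9 - 100/9)*18 = -88*59/9*18 = -5192/9*18 = -10384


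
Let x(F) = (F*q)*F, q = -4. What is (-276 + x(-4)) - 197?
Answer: -537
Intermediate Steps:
x(F) = -4*F² (x(F) = (F*(-4))*F = (-4*F)*F = -4*F²)
(-276 + x(-4)) - 197 = (-276 - 4*(-4)²) - 197 = (-276 - 4*16) - 197 = (-276 - 64) - 197 = -340 - 197 = -537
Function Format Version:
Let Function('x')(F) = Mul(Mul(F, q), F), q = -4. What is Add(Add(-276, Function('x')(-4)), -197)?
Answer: -537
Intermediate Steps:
Function('x')(F) = Mul(-4, Pow(F, 2)) (Function('x')(F) = Mul(Mul(F, -4), F) = Mul(Mul(-4, F), F) = Mul(-4, Pow(F, 2)))
Add(Add(-276, Function('x')(-4)), -197) = Add(Add(-276, Mul(-4, Pow(-4, 2))), -197) = Add(Add(-276, Mul(-4, 16)), -197) = Add(Add(-276, -64), -197) = Add(-340, -197) = -537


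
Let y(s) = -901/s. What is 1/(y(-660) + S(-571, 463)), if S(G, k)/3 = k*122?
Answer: 660/111843181 ≈ 5.9011e-6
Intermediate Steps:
S(G, k) = 366*k (S(G, k) = 3*(k*122) = 3*(122*k) = 366*k)
1/(y(-660) + S(-571, 463)) = 1/(-901/(-660) + 366*463) = 1/(-901*(-1/660) + 169458) = 1/(901/660 + 169458) = 1/(111843181/660) = 660/111843181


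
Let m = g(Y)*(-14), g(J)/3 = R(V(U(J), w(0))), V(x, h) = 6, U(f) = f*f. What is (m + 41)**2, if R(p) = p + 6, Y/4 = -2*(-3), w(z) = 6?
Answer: 214369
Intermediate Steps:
U(f) = f**2
Y = 24 (Y = 4*(-2*(-3)) = 4*6 = 24)
R(p) = 6 + p
g(J) = 36 (g(J) = 3*(6 + 6) = 3*12 = 36)
m = -504 (m = 36*(-14) = -504)
(m + 41)**2 = (-504 + 41)**2 = (-463)**2 = 214369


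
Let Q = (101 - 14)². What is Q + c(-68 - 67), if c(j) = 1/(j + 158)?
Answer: 174088/23 ≈ 7569.0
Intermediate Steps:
c(j) = 1/(158 + j)
Q = 7569 (Q = 87² = 7569)
Q + c(-68 - 67) = 7569 + 1/(158 + (-68 - 67)) = 7569 + 1/(158 - 135) = 7569 + 1/23 = 174088/23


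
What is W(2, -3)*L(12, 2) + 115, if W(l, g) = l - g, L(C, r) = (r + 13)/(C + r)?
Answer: 1685/14 ≈ 120.36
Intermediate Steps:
L(C, r) = (13 + r)/(C + r)
W(2, -3)*L(12, 2) + 115 = (2 - 1*(-3))*((13 + 2)/(12 + 2)) + 115 = (2 + 3)*(15/14) + 115 = 5*((1/14)*15) + 115 = 5*(15/14) + 115 = 75/14 + 115 = 1685/14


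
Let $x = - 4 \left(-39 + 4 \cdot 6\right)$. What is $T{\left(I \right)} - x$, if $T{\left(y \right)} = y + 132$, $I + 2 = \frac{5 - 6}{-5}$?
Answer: $\frac{351}{5} \approx 70.2$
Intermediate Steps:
$I = - \frac{9}{5}$ ($I = -2 + \frac{5 - 6}{-5} = -2 - - \frac{1}{5} = -2 + \frac{1}{5} = - \frac{9}{5} \approx -1.8$)
$T{\left(y \right)} = 132 + y$
$x = 60$ ($x = - 4 \left(-39 + 24\right) = \left(-4\right) \left(-15\right) = 60$)
$T{\left(I \right)} - x = \left(132 - \frac{9}{5}\right) - 60 = \frac{651}{5} - 60 = \frac{351}{5}$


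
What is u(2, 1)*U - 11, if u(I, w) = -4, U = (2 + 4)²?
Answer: -155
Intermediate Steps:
U = 36 (U = 6² = 36)
u(2, 1)*U - 11 = -4*36 - 11 = -144 - 11 = -155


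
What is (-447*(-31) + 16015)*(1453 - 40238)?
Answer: -1158585520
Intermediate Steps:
(-447*(-31) + 16015)*(1453 - 40238) = (13857 + 16015)*(-38785) = 29872*(-38785) = -1158585520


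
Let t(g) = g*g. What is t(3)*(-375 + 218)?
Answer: -1413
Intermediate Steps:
t(g) = g²
t(3)*(-375 + 218) = 3²*(-375 + 218) = 9*(-157) = -1413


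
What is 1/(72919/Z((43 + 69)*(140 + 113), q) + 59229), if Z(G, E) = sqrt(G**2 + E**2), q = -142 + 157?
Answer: 47556688907709/2816735121997515800 - 72919*sqrt(802929121)/2816735121997515800 ≈ 1.6883e-5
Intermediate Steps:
q = 15
Z(G, E) = sqrt(E**2 + G**2)
1/(72919/Z((43 + 69)*(140 + 113), q) + 59229) = 1/(72919/(sqrt(15**2 + ((43 + 69)*(140 + 113))**2)) + 59229) = 1/(72919/(sqrt(225 + (112*253)**2)) + 59229) = 1/(72919/(sqrt(225 + 28336**2)) + 59229) = 1/(72919/(sqrt(225 + 802928896)) + 59229) = 1/(72919/(sqrt(802929121)) + 59229) = 1/(72919*(sqrt(802929121)/802929121) + 59229) = 1/(72919*sqrt(802929121)/802929121 + 59229) = 1/(59229 + 72919*sqrt(802929121)/802929121)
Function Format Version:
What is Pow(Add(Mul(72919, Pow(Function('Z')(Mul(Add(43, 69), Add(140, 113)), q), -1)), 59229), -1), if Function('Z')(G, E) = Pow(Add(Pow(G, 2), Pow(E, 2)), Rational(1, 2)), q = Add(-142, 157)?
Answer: Add(Rational(47556688907709, 2816735121997515800), Mul(Rational(-72919, 2816735121997515800), Pow(802929121, Rational(1, 2)))) ≈ 1.6883e-5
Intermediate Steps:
q = 15
Function('Z')(G, E) = Pow(Add(Pow(E, 2), Pow(G, 2)), Rational(1, 2))
Pow(Add(Mul(72919, Pow(Function('Z')(Mul(Add(43, 69), Add(140, 113)), q), -1)), 59229), -1) = Pow(Add(Mul(72919, Pow(Pow(Add(Pow(15, 2), Pow(Mul(Add(43, 69), Add(140, 113)), 2)), Rational(1, 2)), -1)), 59229), -1) = Pow(Add(Mul(72919, Pow(Pow(Add(225, Pow(Mul(112, 253), 2)), Rational(1, 2)), -1)), 59229), -1) = Pow(Add(Mul(72919, Pow(Pow(Add(225, Pow(28336, 2)), Rational(1, 2)), -1)), 59229), -1) = Pow(Add(Mul(72919, Pow(Pow(Add(225, 802928896), Rational(1, 2)), -1)), 59229), -1) = Pow(Add(Mul(72919, Pow(Pow(802929121, Rational(1, 2)), -1)), 59229), -1) = Pow(Add(Mul(72919, Mul(Rational(1, 802929121), Pow(802929121, Rational(1, 2)))), 59229), -1) = Pow(Add(Mul(Rational(72919, 802929121), Pow(802929121, Rational(1, 2))), 59229), -1) = Pow(Add(59229, Mul(Rational(72919, 802929121), Pow(802929121, Rational(1, 2)))), -1)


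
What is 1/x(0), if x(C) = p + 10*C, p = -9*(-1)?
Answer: ⅑ ≈ 0.11111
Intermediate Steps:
p = 9
x(C) = 9 + 10*C
1/x(0) = 1/(9 + 10*0) = 1/(9 + 0) = 1/9 = ⅑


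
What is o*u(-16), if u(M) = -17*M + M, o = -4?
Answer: -1024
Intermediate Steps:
u(M) = -16*M
o*u(-16) = -(-64)*(-16) = -4*256 = -1024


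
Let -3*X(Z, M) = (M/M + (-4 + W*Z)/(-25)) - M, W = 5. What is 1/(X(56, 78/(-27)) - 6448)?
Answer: -675/4350791 ≈ -0.00015514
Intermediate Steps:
X(Z, M) = -29/75 + M/3 + Z/15 (X(Z, M) = -((M/M + (-4 + 5*Z)/(-25)) - M)/3 = -((1 + (-4 + 5*Z)*(-1/25)) - M)/3 = -((1 + (4/25 - Z/5)) - M)/3 = -((29/25 - Z/5) - M)/3 = -(29/25 - M - Z/5)/3 = -29/75 + M/3 + Z/15)
1/(X(56, 78/(-27)) - 6448) = 1/((-29/75 + (78/(-27))/3 + (1/15)*56) - 6448) = 1/((-29/75 + (78*(-1/27))/3 + 56/15) - 6448) = 1/((-29/75 + (⅓)*(-26/9) + 56/15) - 6448) = 1/((-29/75 - 26/27 + 56/15) - 6448) = 1/(1609/675 - 6448) = 1/(-4350791/675) = -675/4350791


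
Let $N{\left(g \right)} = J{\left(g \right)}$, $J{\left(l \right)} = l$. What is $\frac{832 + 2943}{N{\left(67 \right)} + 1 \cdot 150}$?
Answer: $\frac{3775}{217} \approx 17.396$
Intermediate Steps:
$N{\left(g \right)} = g$
$\frac{832 + 2943}{N{\left(67 \right)} + 1 \cdot 150} = \frac{832 + 2943}{67 + 1 \cdot 150} = \frac{3775}{67 + 150} = \frac{3775}{217}$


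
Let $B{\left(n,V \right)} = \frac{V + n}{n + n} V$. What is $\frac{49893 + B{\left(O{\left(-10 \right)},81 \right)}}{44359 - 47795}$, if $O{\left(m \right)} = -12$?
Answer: $- \frac{397281}{27488} \approx -14.453$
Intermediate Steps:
$B{\left(n,V \right)} = \frac{V \left(V + n\right)}{2 n}$ ($B{\left(n,V \right)} = \frac{V + n}{2 n} V = \frac{V \left(V + n\right)}{2 n}$)
$\frac{49893 + B{\left(O{\left(-10 \right)},81 \right)}}{44359 - 47795} = \frac{49893 + \frac{1}{2} \cdot 81 \frac{1}{-12} \left(81 - 12\right)}{44359 - 47795} = \frac{49893 + \frac{1}{2} \cdot 81 \left(- \frac{1}{12}\right) 69}{-3436} = \left(49893 - \frac{1863}{8}\right) \left(- \frac{1}{3436}\right) = \frac{397281}{8} \left(- \frac{1}{3436}\right) = - \frac{397281}{27488}$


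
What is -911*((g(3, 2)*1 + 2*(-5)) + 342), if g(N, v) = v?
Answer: -304274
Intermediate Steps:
-911*((g(3, 2)*1 + 2*(-5)) + 342) = -911*((2*1 + 2*(-5)) + 342) = -911*((2 - 10) + 342) = -911*(-8 + 342) = -911*334 = -304274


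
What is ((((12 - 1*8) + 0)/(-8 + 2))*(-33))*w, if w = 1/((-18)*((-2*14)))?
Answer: 11/252 ≈ 0.043651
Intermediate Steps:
w = 1/504 (w = -1/18/(-28) = -1/18*(-1/28) = 1/504 ≈ 0.0019841)
((((12 - 1*8) + 0)/(-8 + 2))*(-33))*w = ((((12 - 1*8) + 0)/(-8 + 2))*(-33))*(1/504) = ((((12 - 8) + 0)/(-6))*(-33))*(1/504) = (((4 + 0)*(-⅙))*(-33))*(1/504) = ((4*(-⅙))*(-33))*(1/504) = -⅔*(-33)*(1/504) = 22*(1/504) = 11/252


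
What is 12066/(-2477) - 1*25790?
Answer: -63893896/2477 ≈ -25795.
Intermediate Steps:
12066/(-2477) - 1*25790 = 12066*(-1/2477) - 25790 = -12066/2477 - 25790 = -63893896/2477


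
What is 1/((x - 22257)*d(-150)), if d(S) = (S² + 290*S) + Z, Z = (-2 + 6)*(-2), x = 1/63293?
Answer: 63293/29594227998400 ≈ 2.1387e-9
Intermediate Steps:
x = 1/63293 ≈ 1.5800e-5
Z = -8 (Z = 4*(-2) = -8)
d(S) = -8 + S² + 290*S (d(S) = (S² + 290*S) - 8 = -8 + S² + 290*S)
1/((x - 22257)*d(-150)) = 1/((1/63293 - 22257)*(-8 + (-150)² + 290*(-150))) = 1/((-1408712300/63293)*(-8 + 22500 - 43500)) = -63293/1408712300/(-21008) = -63293/1408712300*(-1/21008) = 63293/29594227998400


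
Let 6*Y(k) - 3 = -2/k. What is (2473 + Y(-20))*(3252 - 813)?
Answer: 120658143/20 ≈ 6.0329e+6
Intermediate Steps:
Y(k) = ½ - 1/(3*k) (Y(k) = ½ + (-2/k)/6 = ½ - 1/(3*k))
(2473 + Y(-20))*(3252 - 813) = (2473 + (⅙)*(-2 + 3*(-20))/(-20))*(3252 - 813) = (2473 + (⅙)*(-1/20)*(-2 - 60))*2439 = (2473 + (⅙)*(-1/20)*(-62))*2439 = (2473 + 31/60)*2439 = (148411/60)*2439 = 120658143/20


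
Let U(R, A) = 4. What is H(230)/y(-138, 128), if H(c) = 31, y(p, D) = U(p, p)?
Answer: 31/4 ≈ 7.7500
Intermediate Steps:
y(p, D) = 4
H(230)/y(-138, 128) = 31/4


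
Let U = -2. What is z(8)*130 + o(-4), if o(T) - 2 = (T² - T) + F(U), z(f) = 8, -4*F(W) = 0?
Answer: 1062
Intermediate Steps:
F(W) = 0 (F(W) = -¼*0 = 0)
o(T) = 2 + T² - T (o(T) = 2 + ((T² - T) + 0) = 2 + (T² - T) = 2 + T² - T)
z(8)*130 + o(-4) = 8*130 + (2 + (-4)² - 1*(-4)) = 1040 + (2 + 16 + 4) = 1040 + 22 = 1062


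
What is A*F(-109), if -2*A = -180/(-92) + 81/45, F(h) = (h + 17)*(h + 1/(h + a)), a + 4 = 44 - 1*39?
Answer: -94184/5 ≈ -18837.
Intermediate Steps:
a = 1 (a = -4 + (44 - 1*39) = -4 + (44 - 39) = -4 + 5 = 1)
F(h) = (17 + h)*(h + 1/(1 + h)) (F(h) = (h + 17)*(h + 1/(h + 1)) = (17 + h)*(h + 1/(1 + h)))
A = -216/115 (A = -(-180/(-92) + 81/45)/2 = -(-180*(-1/92) + 81*(1/45))/2 = -(45/23 + 9/5)/2 = -½*432/115 = -216/115 ≈ -1.8783)
A*F(-109) = -216*(17 + (-109)³ + 18*(-109) + 18*(-109)²)/(115*(1 - 109)) = -216*(17 - 1295029 - 1962 + 18*11881)/(115*(-108)) = -(-2)*(17 - 1295029 - 1962 + 213858)/115 = -(-2)*(-1083116)/115 = -216/115*270779/27 = -94184/5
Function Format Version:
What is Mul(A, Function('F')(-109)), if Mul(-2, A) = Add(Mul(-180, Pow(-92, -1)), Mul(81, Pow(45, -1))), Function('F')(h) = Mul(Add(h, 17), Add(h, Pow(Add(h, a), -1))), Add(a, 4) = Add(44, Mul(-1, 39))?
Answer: Rational(-94184, 5) ≈ -18837.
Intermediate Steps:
a = 1 (a = Add(-4, Add(44, Mul(-1, 39))) = Add(-4, Add(44, -39)) = Add(-4, 5) = 1)
Function('F')(h) = Mul(Add(17, h), Add(h, Pow(Add(1, h), -1))) (Function('F')(h) = Mul(Add(h, 17), Add(h, Pow(Add(h, 1), -1))) = Mul(Add(17, h), Add(h, Pow(Add(1, h), -1))))
A = Rational(-216, 115) (A = Mul(Rational(-1, 2), Add(Mul(-180, Pow(-92, -1)), Mul(81, Pow(45, -1)))) = Mul(Rational(-1, 2), Add(Mul(-180, Rational(-1, 92)), Mul(81, Rational(1, 45)))) = Mul(Rational(-1, 2), Add(Rational(45, 23), Rational(9, 5))) = Mul(Rational(-1, 2), Rational(432, 115)) = Rational(-216, 115) ≈ -1.8783)
Mul(A, Function('F')(-109)) = Mul(Rational(-216, 115), Mul(Pow(Add(1, -109), -1), Add(17, Pow(-109, 3), Mul(18, -109), Mul(18, Pow(-109, 2))))) = Mul(Rational(-216, 115), Mul(Pow(-108, -1), Add(17, -1295029, -1962, Mul(18, 11881)))) = Mul(Rational(-216, 115), Mul(Rational(-1, 108), Add(17, -1295029, -1962, 213858))) = Mul(Rational(-216, 115), Mul(Rational(-1, 108), -1083116)) = Mul(Rational(-216, 115), Rational(270779, 27)) = Rational(-94184, 5)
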